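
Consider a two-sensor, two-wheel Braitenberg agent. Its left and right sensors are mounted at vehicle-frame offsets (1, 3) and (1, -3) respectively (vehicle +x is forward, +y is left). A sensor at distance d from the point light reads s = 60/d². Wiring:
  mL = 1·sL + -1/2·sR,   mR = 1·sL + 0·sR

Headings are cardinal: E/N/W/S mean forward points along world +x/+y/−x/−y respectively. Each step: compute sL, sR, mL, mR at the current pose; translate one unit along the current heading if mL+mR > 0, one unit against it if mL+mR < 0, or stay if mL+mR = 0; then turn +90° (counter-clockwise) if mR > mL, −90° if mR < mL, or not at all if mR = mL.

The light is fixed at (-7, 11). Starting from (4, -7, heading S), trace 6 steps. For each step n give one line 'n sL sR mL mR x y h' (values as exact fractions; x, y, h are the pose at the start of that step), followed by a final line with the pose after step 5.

0 60/557 12/85 1758/47345 60/557 4 -7 S
1 3/20 15/157 321/3140 3/20 4 -8 E
2 4/27 20/183 154/1647 4/27 5 -8 N
3 30/281 30/173 975/48613 30/281 5 -7 W
4 60/557 12/85 1758/47345 60/557 4 -7 S
5 3/20 15/157 321/3140 3/20 4 -8 E
final 5 -8 N

n=0: pose=(4,-7,S); sL=60/557, sR=12/85; mL=1758/47345, mR=60/557; mL+mR=6858/47345 → advance +1; mR−mL=6/85 → turn +1·90°
n=1: pose=(4,-8,E); sL=3/20, sR=15/157; mL=321/3140, mR=3/20; mL+mR=198/785 → advance +1; mR−mL=15/314 → turn +1·90°
n=2: pose=(5,-8,N); sL=4/27, sR=20/183; mL=154/1647, mR=4/27; mL+mR=398/1647 → advance +1; mR−mL=10/183 → turn +1·90°
n=3: pose=(5,-7,W); sL=30/281, sR=30/173; mL=975/48613, mR=30/281; mL+mR=6165/48613 → advance +1; mR−mL=15/173 → turn +1·90°
n=4: pose=(4,-7,S); sL=60/557, sR=12/85; mL=1758/47345, mR=60/557; mL+mR=6858/47345 → advance +1; mR−mL=6/85 → turn +1·90°
n=5: pose=(4,-8,E); sL=3/20, sR=15/157; mL=321/3140, mR=3/20; mL+mR=198/785 → advance +1; mR−mL=15/314 → turn +1·90°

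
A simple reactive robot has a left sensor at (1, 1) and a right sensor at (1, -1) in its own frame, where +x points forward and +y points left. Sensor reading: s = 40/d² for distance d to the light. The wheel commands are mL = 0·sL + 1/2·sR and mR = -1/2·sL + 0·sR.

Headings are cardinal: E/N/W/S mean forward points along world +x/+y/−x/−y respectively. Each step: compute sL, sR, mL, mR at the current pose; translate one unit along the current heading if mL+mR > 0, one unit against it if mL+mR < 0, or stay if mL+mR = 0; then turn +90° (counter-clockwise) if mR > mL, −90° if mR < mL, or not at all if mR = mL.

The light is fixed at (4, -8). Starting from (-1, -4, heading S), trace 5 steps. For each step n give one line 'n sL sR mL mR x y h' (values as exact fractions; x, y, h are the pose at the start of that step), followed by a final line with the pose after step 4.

n=0: pose=(-1,-4,S); sL=8/5, sR=8/9; mL=4/9, mR=-4/5; mL+mR=-16/45 → advance -1; mR−mL=-56/45 → turn -1·90°
n=1: pose=(-1,-3,W); sL=10/13, sR=5/9; mL=5/18, mR=-5/13; mL+mR=-25/234 → advance -1; mR−mL=-155/234 → turn -1·90°
n=2: pose=(0,-3,N); sL=40/61, sR=8/9; mL=4/9, mR=-20/61; mL+mR=64/549 → advance +1; mR−mL=-424/549 → turn -1·90°
n=3: pose=(0,-2,E); sL=20/29, sR=20/17; mL=10/17, mR=-10/29; mL+mR=120/493 → advance +1; mR−mL=-460/493 → turn -1·90°
n=4: pose=(1,-2,S); sL=40/29, sR=40/41; mL=20/41, mR=-20/29; mL+mR=-240/1189 → advance -1; mR−mL=-1400/1189 → turn -1·90°

0 8/5 8/9 4/9 -4/5 -1 -4 S
1 10/13 5/9 5/18 -5/13 -1 -3 W
2 40/61 8/9 4/9 -20/61 0 -3 N
3 20/29 20/17 10/17 -10/29 0 -2 E
4 40/29 40/41 20/41 -20/29 1 -2 S
final 1 -1 W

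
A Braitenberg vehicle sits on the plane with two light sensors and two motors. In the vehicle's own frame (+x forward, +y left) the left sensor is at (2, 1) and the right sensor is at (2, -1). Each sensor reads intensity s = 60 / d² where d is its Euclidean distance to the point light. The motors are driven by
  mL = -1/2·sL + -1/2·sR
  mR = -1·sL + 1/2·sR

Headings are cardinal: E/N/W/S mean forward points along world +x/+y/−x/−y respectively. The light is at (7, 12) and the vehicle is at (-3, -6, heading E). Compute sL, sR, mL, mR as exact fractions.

left sensor world pos  = (-1, -5); dL² = 353
right sensor world pos = (-1, -7); dR² = 425
sL = 60/353 = 60/353
sR = 60/425 = 12/85
mL = -1/2·sL + -1/2·sR = -4668/30005
mR = -1·sL + 1/2·sR = -2982/30005

60/353 12/85 -4668/30005 -2982/30005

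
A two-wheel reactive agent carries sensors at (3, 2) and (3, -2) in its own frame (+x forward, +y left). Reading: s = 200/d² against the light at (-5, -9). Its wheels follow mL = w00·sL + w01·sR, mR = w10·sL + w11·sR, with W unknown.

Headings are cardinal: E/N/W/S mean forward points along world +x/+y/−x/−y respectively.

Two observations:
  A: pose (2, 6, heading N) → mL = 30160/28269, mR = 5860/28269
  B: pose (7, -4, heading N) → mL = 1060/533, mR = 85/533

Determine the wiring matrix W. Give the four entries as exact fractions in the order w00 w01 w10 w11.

1 1 -1/2 1

obs A: pose=(2,6,N) → sL=200/349, sR=40/81, mL=30160/28269, mR=5860/28269
obs B: pose=(7,-4,N) → sL=50/41, sR=10/13, mL=1060/533, mR=85/533
sensor matrix S = [[200/349, 40/81], [50/41, 10/13]]; det S = -2432000/15067377
solve [mL_A; mL_B] = S·[w00; w01] and [mR_A; mR_B] = S·[w10; w11]:
  w00 = 1, w01 = 1, w10 = -1/2, w11 = 1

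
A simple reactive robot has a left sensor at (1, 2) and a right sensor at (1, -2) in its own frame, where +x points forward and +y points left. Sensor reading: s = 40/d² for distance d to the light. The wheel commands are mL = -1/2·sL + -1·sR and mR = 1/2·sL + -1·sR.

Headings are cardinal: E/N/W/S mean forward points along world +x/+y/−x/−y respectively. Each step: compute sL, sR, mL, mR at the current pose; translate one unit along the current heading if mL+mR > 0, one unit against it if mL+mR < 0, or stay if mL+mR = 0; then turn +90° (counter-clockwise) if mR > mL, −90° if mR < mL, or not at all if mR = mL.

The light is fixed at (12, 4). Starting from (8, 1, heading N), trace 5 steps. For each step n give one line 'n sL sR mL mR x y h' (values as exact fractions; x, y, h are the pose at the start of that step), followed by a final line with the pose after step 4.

n=0: pose=(8,1,N); sL=1, sR=5; mL=-11/2, mR=-9/2; mL+mR=-10 → advance -1; mR−mL=1 → turn +1·90°
n=1: pose=(8,0,W); sL=40/61, sR=40/29; mL=-3020/1769, mR=-1860/1769; mL+mR=-80/29 → advance -1; mR−mL=40/61 → turn +1·90°
n=2: pose=(9,0,S); sL=20/13, sR=4/5; mL=-102/65, mR=-2/65; mL+mR=-8/5 → advance -1; mR−mL=20/13 → turn +1·90°
n=3: pose=(9,1,E); sL=8, sR=40/29; mL=-156/29, mR=76/29; mL+mR=-80/29 → advance -1; mR−mL=8 → turn +1·90°
n=4: pose=(8,1,N); sL=1, sR=5; mL=-11/2, mR=-9/2; mL+mR=-10 → advance -1; mR−mL=1 → turn +1·90°

0 1 5 -11/2 -9/2 8 1 N
1 40/61 40/29 -3020/1769 -1860/1769 8 0 W
2 20/13 4/5 -102/65 -2/65 9 0 S
3 8 40/29 -156/29 76/29 9 1 E
4 1 5 -11/2 -9/2 8 1 N
final 8 0 W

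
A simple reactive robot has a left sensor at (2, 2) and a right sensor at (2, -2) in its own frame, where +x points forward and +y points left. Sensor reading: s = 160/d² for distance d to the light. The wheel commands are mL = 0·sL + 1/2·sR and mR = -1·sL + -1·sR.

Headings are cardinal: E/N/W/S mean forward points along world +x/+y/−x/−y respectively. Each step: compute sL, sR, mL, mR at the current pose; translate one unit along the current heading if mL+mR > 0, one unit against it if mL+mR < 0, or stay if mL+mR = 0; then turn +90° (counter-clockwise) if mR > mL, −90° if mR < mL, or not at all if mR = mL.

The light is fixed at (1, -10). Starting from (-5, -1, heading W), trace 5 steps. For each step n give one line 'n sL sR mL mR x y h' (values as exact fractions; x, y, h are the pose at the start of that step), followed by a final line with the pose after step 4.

0 160/113 32/37 16/37 -9536/4181 -5 -1 W
1 16/17 16/13 8/13 -480/221 -4 -1 N
2 160/109 32/9 16/9 -4928/981 -4 -2 E
3 40/13 8/5 4/5 -304/65 -5 -2 S
4 160/113 32/37 16/37 -9536/4181 -5 -1 W
final -4 -1 N

n=0: pose=(-5,-1,W); sL=160/113, sR=32/37; mL=16/37, mR=-9536/4181; mL+mR=-7728/4181 → advance -1; mR−mL=-11344/4181 → turn -1·90°
n=1: pose=(-4,-1,N); sL=16/17, sR=16/13; mL=8/13, mR=-480/221; mL+mR=-344/221 → advance -1; mR−mL=-616/221 → turn -1·90°
n=2: pose=(-4,-2,E); sL=160/109, sR=32/9; mL=16/9, mR=-4928/981; mL+mR=-3184/981 → advance -1; mR−mL=-2224/327 → turn -1·90°
n=3: pose=(-5,-2,S); sL=40/13, sR=8/5; mL=4/5, mR=-304/65; mL+mR=-252/65 → advance -1; mR−mL=-356/65 → turn -1·90°
n=4: pose=(-5,-1,W); sL=160/113, sR=32/37; mL=16/37, mR=-9536/4181; mL+mR=-7728/4181 → advance -1; mR−mL=-11344/4181 → turn -1·90°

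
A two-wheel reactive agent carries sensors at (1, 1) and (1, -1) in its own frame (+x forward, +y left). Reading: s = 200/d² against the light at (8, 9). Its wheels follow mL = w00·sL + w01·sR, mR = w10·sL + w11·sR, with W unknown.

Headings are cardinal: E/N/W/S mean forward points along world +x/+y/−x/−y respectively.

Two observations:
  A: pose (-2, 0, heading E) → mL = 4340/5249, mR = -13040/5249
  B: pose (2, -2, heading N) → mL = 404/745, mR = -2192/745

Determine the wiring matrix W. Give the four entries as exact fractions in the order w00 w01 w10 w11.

1 -1/2 -1 -1

obs A: pose=(-2,0,E) → sL=40/29, sR=200/181, mL=4340/5249, mR=-13040/5249
obs B: pose=(2,-2,N) → sL=200/149, sR=8/5, mL=404/745, mR=-2192/745
sensor matrix S = [[40/29, 200/181], [200/149, 8/5]]; det S = 566016/782101
solve [mL_A; mL_B] = S·[w00; w01] and [mR_A; mR_B] = S·[w10; w11]:
  w00 = 1, w01 = -1/2, w10 = -1, w11 = -1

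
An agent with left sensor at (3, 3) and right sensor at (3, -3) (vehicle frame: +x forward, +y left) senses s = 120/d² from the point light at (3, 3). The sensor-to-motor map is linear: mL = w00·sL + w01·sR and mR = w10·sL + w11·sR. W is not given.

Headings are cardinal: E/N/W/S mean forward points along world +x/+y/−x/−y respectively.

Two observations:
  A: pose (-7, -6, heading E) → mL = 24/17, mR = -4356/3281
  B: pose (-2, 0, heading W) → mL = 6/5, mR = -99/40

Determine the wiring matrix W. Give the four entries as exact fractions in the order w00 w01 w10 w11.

1 0 -1/2 -1

obs A: pose=(-7,-6,E) → sL=24/17, sR=120/193, mL=24/17, mR=-4356/3281
obs B: pose=(-2,0,W) → sL=6/5, sR=15/8, mL=6/5, mR=-99/40
sensor matrix S = [[24/17, 120/193], [6/5, 15/8]]; det S = 6237/3281
solve [mL_A; mL_B] = S·[w00; w01] and [mR_A; mR_B] = S·[w10; w11]:
  w00 = 1, w01 = 0, w10 = -1/2, w11 = -1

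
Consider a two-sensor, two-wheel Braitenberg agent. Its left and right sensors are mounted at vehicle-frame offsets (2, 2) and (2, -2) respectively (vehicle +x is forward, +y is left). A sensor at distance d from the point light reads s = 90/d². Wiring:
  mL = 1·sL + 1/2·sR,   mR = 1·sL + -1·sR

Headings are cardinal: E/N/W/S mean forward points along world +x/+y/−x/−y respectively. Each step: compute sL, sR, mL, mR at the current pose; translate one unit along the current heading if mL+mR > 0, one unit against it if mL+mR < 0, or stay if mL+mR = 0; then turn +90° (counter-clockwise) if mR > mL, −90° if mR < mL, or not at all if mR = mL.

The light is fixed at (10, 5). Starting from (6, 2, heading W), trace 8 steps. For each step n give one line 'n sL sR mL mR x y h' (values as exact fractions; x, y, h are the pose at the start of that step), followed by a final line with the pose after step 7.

n=0: pose=(6,2,W); sL=90/61, sR=90/37; mL=6075/2257, mR=-2160/2257; mL+mR=3915/2257 → advance +1; mR−mL=-135/37 → turn -1·90°
n=1: pose=(5,2,N); sL=9/5, sR=9; mL=63/10, mR=-36/5; mL+mR=-9/10 → advance -1; mR−mL=-27/2 → turn -1·90°
n=2: pose=(5,1,E); sL=90/13, sR=2; mL=103/13, mR=64/13; mL+mR=167/13 → advance +1; mR−mL=-3 → turn -1·90°
n=3: pose=(6,1,S); sL=9/4, sR=5/4; mL=23/8, mR=1; mL+mR=31/8 → advance +1; mR−mL=-15/8 → turn -1·90°
n=4: pose=(6,0,W); sL=18/17, sR=2; mL=35/17, mR=-16/17; mL+mR=19/17 → advance +1; mR−mL=-3 → turn -1·90°
n=5: pose=(5,0,N); sL=45/29, sR=5; mL=235/58, mR=-100/29; mL+mR=35/58 → advance +1; mR−mL=-15/2 → turn -1·90°
n=6: pose=(5,1,E); sL=90/13, sR=2; mL=103/13, mR=64/13; mL+mR=167/13 → advance +1; mR−mL=-3 → turn -1·90°
n=7: pose=(6,1,S); sL=9/4, sR=5/4; mL=23/8, mR=1; mL+mR=31/8 → advance +1; mR−mL=-15/8 → turn -1·90°

0 90/61 90/37 6075/2257 -2160/2257 6 2 W
1 9/5 9 63/10 -36/5 5 2 N
2 90/13 2 103/13 64/13 5 1 E
3 9/4 5/4 23/8 1 6 1 S
4 18/17 2 35/17 -16/17 6 0 W
5 45/29 5 235/58 -100/29 5 0 N
6 90/13 2 103/13 64/13 5 1 E
7 9/4 5/4 23/8 1 6 1 S
final 6 0 W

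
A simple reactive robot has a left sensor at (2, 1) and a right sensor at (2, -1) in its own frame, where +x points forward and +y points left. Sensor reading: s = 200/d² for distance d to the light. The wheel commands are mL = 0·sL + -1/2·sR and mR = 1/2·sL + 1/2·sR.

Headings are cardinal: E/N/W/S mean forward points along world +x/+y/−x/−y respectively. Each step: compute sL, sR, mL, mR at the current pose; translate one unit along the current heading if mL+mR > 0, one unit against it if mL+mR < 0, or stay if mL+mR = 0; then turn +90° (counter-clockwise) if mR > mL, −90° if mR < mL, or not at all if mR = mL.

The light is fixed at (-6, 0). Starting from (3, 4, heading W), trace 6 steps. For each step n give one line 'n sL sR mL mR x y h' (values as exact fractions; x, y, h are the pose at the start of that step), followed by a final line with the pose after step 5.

0 100/29 100/37 -50/37 3300/1073 3 4 W
1 40/17 200/53 -100/53 2760/901 2 4 S
2 50/29 25/13 -25/26 1375/754 2 3 E
3 200/89 8/5 -4/5 856/445 3 3 N
4 100/29 100/37 -50/37 3300/1073 3 4 W
5 40/17 200/53 -100/53 2760/901 2 4 S
final 2 3 E

n=0: pose=(3,4,W); sL=100/29, sR=100/37; mL=-50/37, mR=3300/1073; mL+mR=50/29 → advance +1; mR−mL=4750/1073 → turn +1·90°
n=1: pose=(2,4,S); sL=40/17, sR=200/53; mL=-100/53, mR=2760/901; mL+mR=20/17 → advance +1; mR−mL=4460/901 → turn +1·90°
n=2: pose=(2,3,E); sL=50/29, sR=25/13; mL=-25/26, mR=1375/754; mL+mR=25/29 → advance +1; mR−mL=1050/377 → turn +1·90°
n=3: pose=(3,3,N); sL=200/89, sR=8/5; mL=-4/5, mR=856/445; mL+mR=100/89 → advance +1; mR−mL=1212/445 → turn +1·90°
n=4: pose=(3,4,W); sL=100/29, sR=100/37; mL=-50/37, mR=3300/1073; mL+mR=50/29 → advance +1; mR−mL=4750/1073 → turn +1·90°
n=5: pose=(2,4,S); sL=40/17, sR=200/53; mL=-100/53, mR=2760/901; mL+mR=20/17 → advance +1; mR−mL=4460/901 → turn +1·90°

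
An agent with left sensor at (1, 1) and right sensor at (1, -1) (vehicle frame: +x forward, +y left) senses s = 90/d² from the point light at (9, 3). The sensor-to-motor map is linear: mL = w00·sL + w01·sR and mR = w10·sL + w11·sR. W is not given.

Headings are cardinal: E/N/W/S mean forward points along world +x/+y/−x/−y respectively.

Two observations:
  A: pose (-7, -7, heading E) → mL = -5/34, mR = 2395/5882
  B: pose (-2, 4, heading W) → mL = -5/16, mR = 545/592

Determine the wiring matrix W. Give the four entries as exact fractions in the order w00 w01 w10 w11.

-1/2 0 1/2 1

obs A: pose=(-7,-7,E) → sL=5/17, sR=45/173, mL=-5/34, mR=2395/5882
obs B: pose=(-2,4,W) → sL=5/8, sR=45/74, mL=-5/16, mR=545/592
sensor matrix S = [[5/17, 45/173], [5/8, 45/74]]; det S = 14175/870536
solve [mL_A; mL_B] = S·[w00; w01] and [mR_A; mR_B] = S·[w10; w11]:
  w00 = -1/2, w01 = 0, w10 = 1/2, w11 = 1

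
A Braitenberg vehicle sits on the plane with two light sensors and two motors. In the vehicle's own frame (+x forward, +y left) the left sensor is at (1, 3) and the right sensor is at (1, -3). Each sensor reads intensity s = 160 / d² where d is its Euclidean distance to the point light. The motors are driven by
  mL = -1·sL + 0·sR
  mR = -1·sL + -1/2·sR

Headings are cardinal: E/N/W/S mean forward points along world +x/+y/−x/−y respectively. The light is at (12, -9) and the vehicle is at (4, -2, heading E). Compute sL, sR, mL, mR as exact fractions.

left sensor world pos  = (5, 1); dL² = 149
right sensor world pos = (5, -5); dR² = 65
sL = 160/149 = 160/149
sR = 160/65 = 32/13
mL = -1·sL + 0·sR = -160/149
mR = -1·sL + -1/2·sR = -4464/1937

160/149 32/13 -160/149 -4464/1937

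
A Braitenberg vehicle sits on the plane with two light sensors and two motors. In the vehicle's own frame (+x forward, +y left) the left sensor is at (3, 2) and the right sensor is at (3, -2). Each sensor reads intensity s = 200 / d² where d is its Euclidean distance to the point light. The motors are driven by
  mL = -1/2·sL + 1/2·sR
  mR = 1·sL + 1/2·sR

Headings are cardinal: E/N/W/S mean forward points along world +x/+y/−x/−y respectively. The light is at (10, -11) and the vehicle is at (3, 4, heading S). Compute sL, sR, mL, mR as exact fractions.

left sensor world pos  = (5, 1); dL² = 169
right sensor world pos = (1, 1); dR² = 225
sL = 200/169 = 200/169
sR = 200/225 = 8/9
mL = -1/2·sL + 1/2·sR = -224/1521
mR = 1·sL + 1/2·sR = 2476/1521

200/169 8/9 -224/1521 2476/1521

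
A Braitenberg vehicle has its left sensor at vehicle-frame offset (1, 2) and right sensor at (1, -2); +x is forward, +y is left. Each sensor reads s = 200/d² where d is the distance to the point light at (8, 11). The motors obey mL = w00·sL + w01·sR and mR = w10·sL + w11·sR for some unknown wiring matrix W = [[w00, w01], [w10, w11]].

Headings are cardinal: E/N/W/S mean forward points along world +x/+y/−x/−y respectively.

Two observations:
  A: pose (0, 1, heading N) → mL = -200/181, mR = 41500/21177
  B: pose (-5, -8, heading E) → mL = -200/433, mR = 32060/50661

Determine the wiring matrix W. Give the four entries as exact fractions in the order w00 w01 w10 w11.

-1 0 1 1/2

obs A: pose=(0,1,N) → sL=200/181, sR=200/117, mL=-200/181, mR=41500/21177
obs B: pose=(-5,-8,E) → sL=200/433, sR=40/117, mL=-200/433, mR=32060/50661
sensor matrix S = [[200/181, 200/117], [200/433, 40/117]]; det S = -3776000/9169641
solve [mL_A; mL_B] = S·[w00; w01] and [mR_A; mR_B] = S·[w10; w11]:
  w00 = -1, w01 = 0, w10 = 1, w11 = 1/2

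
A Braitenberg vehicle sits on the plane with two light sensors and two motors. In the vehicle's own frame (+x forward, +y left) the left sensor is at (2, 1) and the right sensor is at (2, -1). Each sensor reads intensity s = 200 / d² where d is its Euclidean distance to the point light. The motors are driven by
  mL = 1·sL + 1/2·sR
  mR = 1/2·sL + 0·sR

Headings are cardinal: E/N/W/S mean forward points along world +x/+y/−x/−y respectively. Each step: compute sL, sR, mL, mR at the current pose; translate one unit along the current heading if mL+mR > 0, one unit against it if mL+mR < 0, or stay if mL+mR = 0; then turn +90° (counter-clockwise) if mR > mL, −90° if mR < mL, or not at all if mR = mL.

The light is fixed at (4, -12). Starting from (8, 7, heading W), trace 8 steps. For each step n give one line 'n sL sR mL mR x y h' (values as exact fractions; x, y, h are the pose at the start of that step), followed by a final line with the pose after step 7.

0 25/41 50/101 3550/4141 25/82 8 7 W
1 40/89 200/457 27180/40673 20/89 7 7 N
2 100/233 100/193 30950/44969 50/233 7 8 E
3 200/349 200/333 101500/116217 100/349 8 8 S
4 25/41 50/101 3550/4141 25/82 8 7 W
5 40/89 200/457 27180/40673 20/89 7 7 N
6 100/233 100/193 30950/44969 50/233 7 8 E
7 200/349 200/333 101500/116217 100/349 8 8 S
final 8 7 W

n=0: pose=(8,7,W); sL=25/41, sR=50/101; mL=3550/4141, mR=25/82; mL+mR=9625/8282 → advance +1; mR−mL=-4575/8282 → turn -1·90°
n=1: pose=(7,7,N); sL=40/89, sR=200/457; mL=27180/40673, mR=20/89; mL+mR=36320/40673 → advance +1; mR−mL=-18040/40673 → turn -1·90°
n=2: pose=(7,8,E); sL=100/233, sR=100/193; mL=30950/44969, mR=50/233; mL+mR=40600/44969 → advance +1; mR−mL=-21300/44969 → turn -1·90°
n=3: pose=(8,8,S); sL=200/349, sR=200/333; mL=101500/116217, mR=100/349; mL+mR=134800/116217 → advance +1; mR−mL=-68200/116217 → turn -1·90°
n=4: pose=(8,7,W); sL=25/41, sR=50/101; mL=3550/4141, mR=25/82; mL+mR=9625/8282 → advance +1; mR−mL=-4575/8282 → turn -1·90°
n=5: pose=(7,7,N); sL=40/89, sR=200/457; mL=27180/40673, mR=20/89; mL+mR=36320/40673 → advance +1; mR−mL=-18040/40673 → turn -1·90°
n=6: pose=(7,8,E); sL=100/233, sR=100/193; mL=30950/44969, mR=50/233; mL+mR=40600/44969 → advance +1; mR−mL=-21300/44969 → turn -1·90°
n=7: pose=(8,8,S); sL=200/349, sR=200/333; mL=101500/116217, mR=100/349; mL+mR=134800/116217 → advance +1; mR−mL=-68200/116217 → turn -1·90°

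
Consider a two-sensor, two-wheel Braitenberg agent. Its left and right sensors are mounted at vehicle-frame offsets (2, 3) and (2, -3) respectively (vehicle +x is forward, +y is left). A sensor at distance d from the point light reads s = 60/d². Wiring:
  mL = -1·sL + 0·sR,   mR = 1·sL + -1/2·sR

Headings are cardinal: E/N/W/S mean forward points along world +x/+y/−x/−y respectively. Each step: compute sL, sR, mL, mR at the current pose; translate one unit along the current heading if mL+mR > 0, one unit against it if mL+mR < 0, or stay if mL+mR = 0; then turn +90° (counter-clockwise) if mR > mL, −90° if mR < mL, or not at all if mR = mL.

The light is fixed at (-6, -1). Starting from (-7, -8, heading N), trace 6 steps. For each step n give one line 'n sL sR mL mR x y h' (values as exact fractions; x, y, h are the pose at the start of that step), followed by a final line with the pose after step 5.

n=0: pose=(-7,-8,N); sL=60/41, sR=60/29; mL=-60/41, mR=510/1189; mL+mR=-30/29 → advance -1; mR−mL=2250/1189 → turn +1·90°
n=1: pose=(-7,-9,W); sL=6/13, sR=30/17; mL=-6/13, mR=-93/221; mL+mR=-15/17 → advance -1; mR−mL=9/221 → turn +1·90°
n=2: pose=(-6,-9,S); sL=60/109, sR=60/109; mL=-60/109, mR=30/109; mL+mR=-30/109 → advance -1; mR−mL=90/109 → turn +1·90°
n=3: pose=(-6,-8,E); sL=3, sR=15/26; mL=-3, mR=141/52; mL+mR=-15/52 → advance -1; mR−mL=297/52 → turn +1·90°
n=4: pose=(-7,-8,N); sL=60/41, sR=60/29; mL=-60/41, mR=510/1189; mL+mR=-30/29 → advance -1; mR−mL=2250/1189 → turn +1·90°
n=5: pose=(-7,-9,W); sL=6/13, sR=30/17; mL=-6/13, mR=-93/221; mL+mR=-15/17 → advance -1; mR−mL=9/221 → turn +1·90°

0 60/41 60/29 -60/41 510/1189 -7 -8 N
1 6/13 30/17 -6/13 -93/221 -7 -9 W
2 60/109 60/109 -60/109 30/109 -6 -9 S
3 3 15/26 -3 141/52 -6 -8 E
4 60/41 60/29 -60/41 510/1189 -7 -8 N
5 6/13 30/17 -6/13 -93/221 -7 -9 W
final -6 -9 S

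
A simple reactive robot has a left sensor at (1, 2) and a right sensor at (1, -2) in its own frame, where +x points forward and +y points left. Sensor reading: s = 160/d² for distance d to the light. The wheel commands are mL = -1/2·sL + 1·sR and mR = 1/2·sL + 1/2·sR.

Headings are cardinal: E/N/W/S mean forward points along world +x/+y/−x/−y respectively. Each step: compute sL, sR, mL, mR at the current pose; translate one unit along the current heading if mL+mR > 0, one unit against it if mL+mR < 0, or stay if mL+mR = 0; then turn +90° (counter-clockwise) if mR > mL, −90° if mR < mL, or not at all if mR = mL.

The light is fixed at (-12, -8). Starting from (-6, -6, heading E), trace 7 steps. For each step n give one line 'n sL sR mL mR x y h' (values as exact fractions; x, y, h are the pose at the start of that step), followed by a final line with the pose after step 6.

n=0: pose=(-6,-6,E); sL=32/13, sR=160/49; mL=1296/637, mR=1824/637; mL+mR=240/49 → advance +1; mR−mL=528/637 → turn +1·90°
n=1: pose=(-5,-6,N); sL=80/17, sR=16/9; mL=-88/153, mR=496/153; mL+mR=8/3 → advance +1; mR−mL=584/153 → turn +1·90°
n=2: pose=(-5,-5,W); sL=160/37, sR=160/61; mL=1040/2257, mR=7840/2257; mL+mR=240/61 → advance +1; mR−mL=6800/2257 → turn +1·90°
n=3: pose=(-6,-5,S); sL=40/17, sR=8; mL=116/17, mR=88/17; mL+mR=12 → advance +1; mR−mL=-28/17 → turn -1·90°
n=4: pose=(-6,-6,W); sL=32/5, sR=160/41; mL=144/205, mR=1056/205; mL+mR=240/41 → advance +1; mR−mL=912/205 → turn +1·90°
n=5: pose=(-7,-6,S); sL=16/5, sR=16; mL=72/5, mR=48/5; mL+mR=24 → advance +1; mR−mL=-24/5 → turn -1·90°
n=6: pose=(-7,-7,W); sL=160/17, sR=32/5; mL=144/85, mR=672/85; mL+mR=48/5 → advance +1; mR−mL=528/85 → turn +1·90°

0 32/13 160/49 1296/637 1824/637 -6 -6 E
1 80/17 16/9 -88/153 496/153 -5 -6 N
2 160/37 160/61 1040/2257 7840/2257 -5 -5 W
3 40/17 8 116/17 88/17 -6 -5 S
4 32/5 160/41 144/205 1056/205 -6 -6 W
5 16/5 16 72/5 48/5 -7 -6 S
6 160/17 32/5 144/85 672/85 -7 -7 W
final -8 -7 S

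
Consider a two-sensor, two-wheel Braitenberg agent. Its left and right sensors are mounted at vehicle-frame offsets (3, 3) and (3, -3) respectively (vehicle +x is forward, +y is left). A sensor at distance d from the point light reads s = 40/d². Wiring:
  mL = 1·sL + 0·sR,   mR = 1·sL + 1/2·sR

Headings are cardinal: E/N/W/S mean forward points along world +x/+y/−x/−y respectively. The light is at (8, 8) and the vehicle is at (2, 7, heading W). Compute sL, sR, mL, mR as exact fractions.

40/97 8/17 40/97 1068/1649

left sensor world pos  = (-1, 4); dL² = 97
right sensor world pos = (-1, 10); dR² = 85
sL = 40/97 = 40/97
sR = 40/85 = 8/17
mL = 1·sL + 0·sR = 40/97
mR = 1·sL + 1/2·sR = 1068/1649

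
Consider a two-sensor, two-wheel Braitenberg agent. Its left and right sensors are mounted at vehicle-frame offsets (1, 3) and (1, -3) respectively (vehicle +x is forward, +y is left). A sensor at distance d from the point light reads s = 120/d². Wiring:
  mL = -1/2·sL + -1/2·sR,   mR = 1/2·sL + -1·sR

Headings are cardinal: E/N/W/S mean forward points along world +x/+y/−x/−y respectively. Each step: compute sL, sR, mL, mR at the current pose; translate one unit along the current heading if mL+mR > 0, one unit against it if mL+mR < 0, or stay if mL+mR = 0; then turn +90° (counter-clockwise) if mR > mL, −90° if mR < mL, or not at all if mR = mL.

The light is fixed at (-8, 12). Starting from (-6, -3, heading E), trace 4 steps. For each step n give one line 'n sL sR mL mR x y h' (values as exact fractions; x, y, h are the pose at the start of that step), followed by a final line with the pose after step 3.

n=0: pose=(-6,-3,E); sL=40/51, sR=40/111; mL=-360/629, mR=20/629; mL+mR=-20/37 → advance -1; mR−mL=380/629 → turn +1·90°
n=1: pose=(-7,-3,N); sL=3/5, sR=30/53; mL=-309/530, mR=-141/530; mL+mR=-45/53 → advance -1; mR−mL=84/265 → turn +1·90°
n=2: pose=(-7,-4,W); sL=120/361, sR=120/169; mL=-31800/61009, mR=-33180/61009; mL+mR=-180/169 → advance -1; mR−mL=-1380/61009 → turn -1·90°
n=3: pose=(-6,-4,N); sL=60/113, sR=12/25; mL=-1428/2825, mR=-606/2825; mL+mR=-18/25 → advance -1; mR−mL=822/2825 → turn +1·90°

0 40/51 40/111 -360/629 20/629 -6 -3 E
1 3/5 30/53 -309/530 -141/530 -7 -3 N
2 120/361 120/169 -31800/61009 -33180/61009 -7 -4 W
3 60/113 12/25 -1428/2825 -606/2825 -6 -4 N
final -6 -5 W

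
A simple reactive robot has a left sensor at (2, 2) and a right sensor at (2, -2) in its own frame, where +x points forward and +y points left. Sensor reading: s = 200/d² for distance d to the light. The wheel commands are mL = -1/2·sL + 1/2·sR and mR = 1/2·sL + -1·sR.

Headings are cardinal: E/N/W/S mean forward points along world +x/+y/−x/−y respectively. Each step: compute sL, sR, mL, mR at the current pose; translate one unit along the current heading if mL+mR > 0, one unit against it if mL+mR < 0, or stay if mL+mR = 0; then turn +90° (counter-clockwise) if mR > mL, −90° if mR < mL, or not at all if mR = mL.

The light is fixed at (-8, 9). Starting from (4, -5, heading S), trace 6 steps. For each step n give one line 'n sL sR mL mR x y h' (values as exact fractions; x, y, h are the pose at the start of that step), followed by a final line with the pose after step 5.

n=0: pose=(4,-5,S); sL=50/113, sR=50/89; mL=600/10057, mR=-3425/10057; mL+mR=-25/89 → advance -1; mR−mL=-4025/10057 → turn -1·90°
n=1: pose=(4,-4,W); sL=8/13, sR=200/221; mL=32/221, mR=-132/221; mL+mR=-100/221 → advance -1; mR−mL=-164/221 → turn -1·90°
n=2: pose=(5,-4,N); sL=100/121, sR=100/173; mL=-2600/20933, mR=-3450/20933; mL+mR=-50/173 → advance -1; mR−mL=-850/20933 → turn -1·90°
n=3: pose=(5,-5,E); sL=200/369, sR=200/481; mL=-11200/177489, mR=-25700/177489; mL+mR=-100/481 → advance -1; mR−mL=-14500/177489 → turn -1·90°
n=4: pose=(4,-5,S); sL=50/113, sR=50/89; mL=600/10057, mR=-3425/10057; mL+mR=-25/89 → advance -1; mR−mL=-4025/10057 → turn -1·90°
n=5: pose=(4,-4,W); sL=8/13, sR=200/221; mL=32/221, mR=-132/221; mL+mR=-100/221 → advance -1; mR−mL=-164/221 → turn -1·90°

0 50/113 50/89 600/10057 -3425/10057 4 -5 S
1 8/13 200/221 32/221 -132/221 4 -4 W
2 100/121 100/173 -2600/20933 -3450/20933 5 -4 N
3 200/369 200/481 -11200/177489 -25700/177489 5 -5 E
4 50/113 50/89 600/10057 -3425/10057 4 -5 S
5 8/13 200/221 32/221 -132/221 4 -4 W
final 5 -4 N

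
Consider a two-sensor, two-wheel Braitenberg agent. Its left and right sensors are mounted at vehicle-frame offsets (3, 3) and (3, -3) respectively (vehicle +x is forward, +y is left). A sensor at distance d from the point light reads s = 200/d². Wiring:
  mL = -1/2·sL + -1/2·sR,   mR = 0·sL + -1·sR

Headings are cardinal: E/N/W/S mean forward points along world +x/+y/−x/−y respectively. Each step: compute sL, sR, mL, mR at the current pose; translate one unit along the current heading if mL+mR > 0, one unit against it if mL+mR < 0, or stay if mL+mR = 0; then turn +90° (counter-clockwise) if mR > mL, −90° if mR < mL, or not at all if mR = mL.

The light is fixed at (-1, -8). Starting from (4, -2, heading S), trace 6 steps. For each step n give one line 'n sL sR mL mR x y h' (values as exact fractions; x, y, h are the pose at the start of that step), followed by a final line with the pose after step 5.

0 200/73 200/13 -8600/949 -200/13 4 -2 S
1 10 25/13 -155/26 -25/13 4 -1 W
2 200/97 8 -488/97 -8 5 -1 S
3 100/17 20/13 -820/221 -20/13 5 0 W
4 8/5 200/41 -664/205 -200/41 6 0 S
5 50/13 5/4 -265/104 -5/4 6 1 W
final 7 1 S

n=0: pose=(4,-2,S); sL=200/73, sR=200/13; mL=-8600/949, mR=-200/13; mL+mR=-23200/949 → advance -1; mR−mL=-6000/949 → turn -1·90°
n=1: pose=(4,-1,W); sL=10, sR=25/13; mL=-155/26, mR=-25/13; mL+mR=-205/26 → advance -1; mR−mL=105/26 → turn +1·90°
n=2: pose=(5,-1,S); sL=200/97, sR=8; mL=-488/97, mR=-8; mL+mR=-1264/97 → advance -1; mR−mL=-288/97 → turn -1·90°
n=3: pose=(5,0,W); sL=100/17, sR=20/13; mL=-820/221, mR=-20/13; mL+mR=-1160/221 → advance -1; mR−mL=480/221 → turn +1·90°
n=4: pose=(6,0,S); sL=8/5, sR=200/41; mL=-664/205, mR=-200/41; mL+mR=-1664/205 → advance -1; mR−mL=-336/205 → turn -1·90°
n=5: pose=(6,1,W); sL=50/13, sR=5/4; mL=-265/104, mR=-5/4; mL+mR=-395/104 → advance -1; mR−mL=135/104 → turn +1·90°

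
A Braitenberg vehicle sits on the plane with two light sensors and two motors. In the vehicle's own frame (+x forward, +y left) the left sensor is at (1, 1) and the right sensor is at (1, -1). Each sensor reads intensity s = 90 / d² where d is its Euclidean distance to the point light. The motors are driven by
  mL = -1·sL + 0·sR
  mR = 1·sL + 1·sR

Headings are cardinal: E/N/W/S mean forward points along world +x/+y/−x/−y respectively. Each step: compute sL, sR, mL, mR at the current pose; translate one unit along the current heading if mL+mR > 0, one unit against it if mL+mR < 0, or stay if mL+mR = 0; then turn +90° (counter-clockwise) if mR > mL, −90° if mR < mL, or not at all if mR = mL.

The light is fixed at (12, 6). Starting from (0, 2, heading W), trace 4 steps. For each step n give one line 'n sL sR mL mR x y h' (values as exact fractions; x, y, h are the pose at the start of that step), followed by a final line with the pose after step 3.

0 45/97 45/89 -45/97 8370/8633 0 2 W
1 90/169 90/221 -90/169 2700/2873 -1 2 S
2 9/16 1/2 -9/16 17/16 -1 1 E
3 18/37 90/137 -18/37 5796/5069 0 1 N
final 0 2 W

n=0: pose=(0,2,W); sL=45/97, sR=45/89; mL=-45/97, mR=8370/8633; mL+mR=45/89 → advance +1; mR−mL=12375/8633 → turn +1·90°
n=1: pose=(-1,2,S); sL=90/169, sR=90/221; mL=-90/169, mR=2700/2873; mL+mR=90/221 → advance +1; mR−mL=4230/2873 → turn +1·90°
n=2: pose=(-1,1,E); sL=9/16, sR=1/2; mL=-9/16, mR=17/16; mL+mR=1/2 → advance +1; mR−mL=13/8 → turn +1·90°
n=3: pose=(0,1,N); sL=18/37, sR=90/137; mL=-18/37, mR=5796/5069; mL+mR=90/137 → advance +1; mR−mL=8262/5069 → turn +1·90°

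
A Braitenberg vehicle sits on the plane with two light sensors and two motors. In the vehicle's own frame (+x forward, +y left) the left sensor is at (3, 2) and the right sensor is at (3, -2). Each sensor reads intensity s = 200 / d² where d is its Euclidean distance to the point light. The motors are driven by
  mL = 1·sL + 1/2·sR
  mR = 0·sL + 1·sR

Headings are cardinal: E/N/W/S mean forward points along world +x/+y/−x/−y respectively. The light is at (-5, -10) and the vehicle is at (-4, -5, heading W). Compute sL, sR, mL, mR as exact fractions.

left sensor world pos  = (-7, -7); dL² = 13
right sensor world pos = (-7, -3); dR² = 53
sL = 200/13 = 200/13
sR = 200/53 = 200/53
mL = 1·sL + 1/2·sR = 11900/689
mR = 0·sL + 1·sR = 200/53

200/13 200/53 11900/689 200/53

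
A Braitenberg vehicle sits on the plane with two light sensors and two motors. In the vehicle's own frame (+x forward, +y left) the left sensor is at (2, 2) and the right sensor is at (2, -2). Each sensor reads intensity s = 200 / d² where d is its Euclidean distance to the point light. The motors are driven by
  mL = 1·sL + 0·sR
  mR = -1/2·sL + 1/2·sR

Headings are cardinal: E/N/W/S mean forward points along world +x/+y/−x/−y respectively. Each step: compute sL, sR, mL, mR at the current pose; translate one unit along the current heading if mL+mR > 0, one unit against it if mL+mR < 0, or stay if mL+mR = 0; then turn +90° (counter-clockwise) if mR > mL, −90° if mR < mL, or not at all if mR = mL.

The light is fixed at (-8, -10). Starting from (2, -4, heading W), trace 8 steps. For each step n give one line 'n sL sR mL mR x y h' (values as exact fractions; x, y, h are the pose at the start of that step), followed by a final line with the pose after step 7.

0 5/2 25/16 5/2 -15/32 2 -4 W
1 200/113 40/37 200/113 -1440/4181 1 -4 N
2 100/101 100/73 100/101 1400/7373 1 -3 E
3 200/169 200/89 200/169 8000/15041 2 -3 S
4 5/2 25/16 5/2 -15/32 2 -4 W
5 200/113 40/37 200/113 -1440/4181 1 -4 N
6 100/101 100/73 100/101 1400/7373 1 -3 E
7 200/169 200/89 200/169 8000/15041 2 -3 S
final 2 -4 W

n=0: pose=(2,-4,W); sL=5/2, sR=25/16; mL=5/2, mR=-15/32; mL+mR=65/32 → advance +1; mR−mL=-95/32 → turn -1·90°
n=1: pose=(1,-4,N); sL=200/113, sR=40/37; mL=200/113, mR=-1440/4181; mL+mR=5960/4181 → advance +1; mR−mL=-8840/4181 → turn -1·90°
n=2: pose=(1,-3,E); sL=100/101, sR=100/73; mL=100/101, mR=1400/7373; mL+mR=8700/7373 → advance +1; mR−mL=-5900/7373 → turn -1·90°
n=3: pose=(2,-3,S); sL=200/169, sR=200/89; mL=200/169, mR=8000/15041; mL+mR=25800/15041 → advance +1; mR−mL=-9800/15041 → turn -1·90°
n=4: pose=(2,-4,W); sL=5/2, sR=25/16; mL=5/2, mR=-15/32; mL+mR=65/32 → advance +1; mR−mL=-95/32 → turn -1·90°
n=5: pose=(1,-4,N); sL=200/113, sR=40/37; mL=200/113, mR=-1440/4181; mL+mR=5960/4181 → advance +1; mR−mL=-8840/4181 → turn -1·90°
n=6: pose=(1,-3,E); sL=100/101, sR=100/73; mL=100/101, mR=1400/7373; mL+mR=8700/7373 → advance +1; mR−mL=-5900/7373 → turn -1·90°
n=7: pose=(2,-3,S); sL=200/169, sR=200/89; mL=200/169, mR=8000/15041; mL+mR=25800/15041 → advance +1; mR−mL=-9800/15041 → turn -1·90°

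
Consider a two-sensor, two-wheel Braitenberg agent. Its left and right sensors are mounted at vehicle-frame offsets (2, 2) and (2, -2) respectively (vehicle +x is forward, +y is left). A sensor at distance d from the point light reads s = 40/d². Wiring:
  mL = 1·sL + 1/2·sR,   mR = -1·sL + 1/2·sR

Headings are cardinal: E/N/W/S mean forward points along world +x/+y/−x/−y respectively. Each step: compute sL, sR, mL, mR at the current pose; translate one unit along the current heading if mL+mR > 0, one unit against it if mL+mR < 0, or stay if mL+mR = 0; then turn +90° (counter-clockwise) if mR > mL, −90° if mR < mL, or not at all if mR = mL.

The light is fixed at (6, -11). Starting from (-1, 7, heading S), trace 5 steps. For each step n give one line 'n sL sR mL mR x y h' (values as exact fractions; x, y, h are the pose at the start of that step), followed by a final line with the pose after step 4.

0 40/281 40/337 19100/94697 -7860/94697 -1 7 S
1 20/153 20/221 350/1989 -10/117 -1 6 W
2 40/461 40/397 25100/183017 -6660/183017 -2 6 N
3 10/109 10/73 1275/7957 -185/7957 -2 7 E
4 40/281 40/337 19100/94697 -7860/94697 -1 7 S
final -1 6 W

n=0: pose=(-1,7,S); sL=40/281, sR=40/337; mL=19100/94697, mR=-7860/94697; mL+mR=40/337 → advance +1; mR−mL=-80/281 → turn -1·90°
n=1: pose=(-1,6,W); sL=20/153, sR=20/221; mL=350/1989, mR=-10/117; mL+mR=20/221 → advance +1; mR−mL=-40/153 → turn -1·90°
n=2: pose=(-2,6,N); sL=40/461, sR=40/397; mL=25100/183017, mR=-6660/183017; mL+mR=40/397 → advance +1; mR−mL=-80/461 → turn -1·90°
n=3: pose=(-2,7,E); sL=10/109, sR=10/73; mL=1275/7957, mR=-185/7957; mL+mR=10/73 → advance +1; mR−mL=-20/109 → turn -1·90°
n=4: pose=(-1,7,S); sL=40/281, sR=40/337; mL=19100/94697, mR=-7860/94697; mL+mR=40/337 → advance +1; mR−mL=-80/281 → turn -1·90°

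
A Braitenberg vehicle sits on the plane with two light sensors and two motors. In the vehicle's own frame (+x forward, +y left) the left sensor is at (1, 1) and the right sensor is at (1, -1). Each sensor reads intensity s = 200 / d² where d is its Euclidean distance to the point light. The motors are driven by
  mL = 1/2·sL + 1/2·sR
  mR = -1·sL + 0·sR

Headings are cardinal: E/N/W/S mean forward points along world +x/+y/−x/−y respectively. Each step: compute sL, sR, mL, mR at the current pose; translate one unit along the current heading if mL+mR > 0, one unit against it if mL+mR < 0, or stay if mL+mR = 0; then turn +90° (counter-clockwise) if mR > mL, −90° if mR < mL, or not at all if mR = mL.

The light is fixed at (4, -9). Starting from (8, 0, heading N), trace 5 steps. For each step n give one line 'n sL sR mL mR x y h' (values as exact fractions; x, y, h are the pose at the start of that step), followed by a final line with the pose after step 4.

0 200/109 8/5 936/545 -200/109 8 0 N
1 100/53 100/37 4500/1961 -100/53 8 -1 E
2 40/17 40/13 600/221 -40/17 9 -1 S
3 50/13 5/2 165/52 -50/13 9 -2 W
4 200/89 200/113 20200/10057 -200/89 10 -2 N
final 10 -3 E

n=0: pose=(8,0,N); sL=200/109, sR=8/5; mL=936/545, mR=-200/109; mL+mR=-64/545 → advance -1; mR−mL=-1936/545 → turn -1·90°
n=1: pose=(8,-1,E); sL=100/53, sR=100/37; mL=4500/1961, mR=-100/53; mL+mR=800/1961 → advance +1; mR−mL=-8200/1961 → turn -1·90°
n=2: pose=(9,-1,S); sL=40/17, sR=40/13; mL=600/221, mR=-40/17; mL+mR=80/221 → advance +1; mR−mL=-1120/221 → turn -1·90°
n=3: pose=(9,-2,W); sL=50/13, sR=5/2; mL=165/52, mR=-50/13; mL+mR=-35/52 → advance -1; mR−mL=-365/52 → turn -1·90°
n=4: pose=(10,-2,N); sL=200/89, sR=200/113; mL=20200/10057, mR=-200/89; mL+mR=-2400/10057 → advance -1; mR−mL=-42800/10057 → turn -1·90°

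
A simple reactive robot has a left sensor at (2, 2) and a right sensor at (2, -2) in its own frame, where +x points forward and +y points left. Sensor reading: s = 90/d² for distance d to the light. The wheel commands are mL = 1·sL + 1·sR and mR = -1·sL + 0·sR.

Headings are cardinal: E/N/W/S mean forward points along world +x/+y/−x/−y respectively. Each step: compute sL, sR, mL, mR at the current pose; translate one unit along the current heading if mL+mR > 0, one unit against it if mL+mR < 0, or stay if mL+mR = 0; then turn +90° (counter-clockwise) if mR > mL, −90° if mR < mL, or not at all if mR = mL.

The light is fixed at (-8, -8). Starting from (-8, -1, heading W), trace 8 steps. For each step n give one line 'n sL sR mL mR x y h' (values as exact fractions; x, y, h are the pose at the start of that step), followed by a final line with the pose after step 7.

n=0: pose=(-8,-1,W); sL=90/29, sR=18/17; mL=2052/493, mR=-90/29; mL+mR=18/17 → advance +1; mR−mL=-3582/493 → turn -1·90°
n=1: pose=(-9,-1,N); sL=1, sR=45/41; mL=86/41, mR=-1; mL+mR=45/41 → advance +1; mR−mL=-127/41 → turn -1·90°
n=2: pose=(-9,0,E); sL=90/101, sR=90/37; mL=12420/3737, mR=-90/101; mL+mR=90/37 → advance +1; mR−mL=-15750/3737 → turn -1·90°
n=3: pose=(-8,0,S); sL=9/4, sR=9/4; mL=9/2, mR=-9/4; mL+mR=9/4 → advance +1; mR−mL=-27/4 → turn -1·90°
n=4: pose=(-8,-1,W); sL=90/29, sR=18/17; mL=2052/493, mR=-90/29; mL+mR=18/17 → advance +1; mR−mL=-3582/493 → turn -1·90°
n=5: pose=(-9,-1,N); sL=1, sR=45/41; mL=86/41, mR=-1; mL+mR=45/41 → advance +1; mR−mL=-127/41 → turn -1·90°
n=6: pose=(-9,0,E); sL=90/101, sR=90/37; mL=12420/3737, mR=-90/101; mL+mR=90/37 → advance +1; mR−mL=-15750/3737 → turn -1·90°
n=7: pose=(-8,0,S); sL=9/4, sR=9/4; mL=9/2, mR=-9/4; mL+mR=9/4 → advance +1; mR−mL=-27/4 → turn -1·90°

0 90/29 18/17 2052/493 -90/29 -8 -1 W
1 1 45/41 86/41 -1 -9 -1 N
2 90/101 90/37 12420/3737 -90/101 -9 0 E
3 9/4 9/4 9/2 -9/4 -8 0 S
4 90/29 18/17 2052/493 -90/29 -8 -1 W
5 1 45/41 86/41 -1 -9 -1 N
6 90/101 90/37 12420/3737 -90/101 -9 0 E
7 9/4 9/4 9/2 -9/4 -8 0 S
final -8 -1 W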